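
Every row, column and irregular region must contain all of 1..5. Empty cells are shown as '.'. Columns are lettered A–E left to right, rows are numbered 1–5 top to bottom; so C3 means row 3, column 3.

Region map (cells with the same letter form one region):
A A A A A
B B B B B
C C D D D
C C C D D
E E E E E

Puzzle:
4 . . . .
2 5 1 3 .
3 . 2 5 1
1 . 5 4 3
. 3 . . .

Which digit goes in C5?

4

C1 = 3: row 1 has {4}; col 3 has {1,2,5}; region has {4} → only 3 remains.
E2 = 4: row 2 has {1,2,3,5}; col 5 has {1,3}; region has {1,2,3,5} → only 4 remains.
B3 = 4: row 3 has {1,2,3,5}; col 2 has {3,5}; region has {1,3,5} → only 4 remains.
B4 = 2: row 4 has {1,3,4,5}; col 2 has {3,4,5}; region has {1,3,4,5} → only 2 remains.
A5 = 5: row 5 has {3}; col 1 has {1,2,3,4}; region has {3} → only 5 remains.
C5 = 4: row 5 has {3,5}; col 3 has {1,2,3,5}; region has {3,5} → only 4 remains.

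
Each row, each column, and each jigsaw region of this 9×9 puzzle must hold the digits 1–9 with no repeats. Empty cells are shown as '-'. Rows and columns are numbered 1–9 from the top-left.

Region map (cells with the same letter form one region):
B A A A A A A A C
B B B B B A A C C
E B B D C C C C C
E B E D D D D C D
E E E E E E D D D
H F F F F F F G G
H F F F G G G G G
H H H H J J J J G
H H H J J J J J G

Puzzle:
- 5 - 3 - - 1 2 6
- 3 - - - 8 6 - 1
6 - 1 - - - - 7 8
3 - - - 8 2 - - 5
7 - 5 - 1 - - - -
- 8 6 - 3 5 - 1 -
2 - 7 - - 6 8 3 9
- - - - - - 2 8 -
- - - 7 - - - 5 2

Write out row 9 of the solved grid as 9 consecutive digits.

R1C1 = 8 (hidden single in row 1).
R2C5 = 7 (hidden single in row 2).
R1C6 = 7 (hidden single in row 1).
R4C4 = 1 (hidden single in row 4).
R4C7 = 7 (hidden single in row 4).
R7C4 = 4 (sole candidate).
R7C5 = 5 (sole candidate).
R3C4 = 9 (sole candidate).
R6C4 = 2 (sole candidate).
R6C7 = 9 (sole candidate).
R7C2 = 1 (sole candidate).
R2C4 = 5 (sole candidate).
R5C4 = 8 (sole candidate).
R6C1 = 4 (sole candidate).
R6C9 = 7 (sole candidate).
R8C4 = 6 (sole candidate).
R8C9 = 4 (sole candidate).
R9C2 = 9: row 9 has {2,5,7}; col 2 has {1,3,5,8}; region has {2,4,6} → only 9 remains.
R2C1 = 9 (sole candidate).
R2C8 = 4 (sole candidate).
R3C5 = 2 (sole candidate).
R3C6 = 3 (sole candidate).
R3C7 = 5 (sole candidate).
R4C8 = 9 (sole candidate).
R5C8 = 6 (sole candidate).
R5C9 = 3 (sole candidate).
R8C2 = 7 (sole candidate).
R8C3 = 3 (sole candidate).
R8C5 = 9 (sole candidate).
R8C6 = 1 (sole candidate).
R9C1 = 1: row 9 has {2,5,7,9}; col 1 has {2,3,4,6,7,8,9}; region has {2,3,4,6,7,9} → only 1 remains.
R9C3 = 8: row 9 has {1,2,5,7,9}; col 3 has {1,3,5,6,7}; region has {1,2,3,4,6,7,9} → only 8 remains.
R9C6 = 4: row 9 has {1,2,5,7,8,9}; col 6 has {1,2,3,5,6,7,8}; region has {1,2,5,7,8,9} → only 4 remains.
R9C7 = 3: row 9 has {1,2,4,5,7,8,9}; col 7 has {1,2,5,6,7,8,9}; region has {1,2,4,5,7,8,9} → only 3 remains.
R1C5 = 4 (sole candidate).
R2C3 = 2 (sole candidate).
R3C2 = 4 (sole candidate).
R4C2 = 6 (sole candidate).
R4C3 = 4 (sole candidate).
R5C2 = 2 (sole candidate).
R5C6 = 9 (sole candidate).
R5C7 = 4 (sole candidate).
R8C1 = 5 (sole candidate).
R9C5 = 6: row 9 has {1,2,3,4,5,7,8,9}; col 5 has {1,2,3,4,5,7,8,9}; region has {1,2,3,4,5,7,8,9} → only 6 remains.

198764352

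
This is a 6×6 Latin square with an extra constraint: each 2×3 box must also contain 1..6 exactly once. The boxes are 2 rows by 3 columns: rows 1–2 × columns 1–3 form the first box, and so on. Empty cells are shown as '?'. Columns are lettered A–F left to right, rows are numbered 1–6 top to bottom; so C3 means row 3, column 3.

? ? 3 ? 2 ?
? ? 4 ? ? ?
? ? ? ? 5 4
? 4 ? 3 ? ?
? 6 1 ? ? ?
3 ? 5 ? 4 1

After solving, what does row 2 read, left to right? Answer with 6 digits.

254163

E5 = 3: row 5 has {1,6}; col 5 has {2,4,5}; box has {1,4} → only 3 remains.
B6 = 2: row 6 has {1,3,4,5}; col 2 has {4,6}; box has {1,3,5,6} → only 2 remains.
D6 = 6: row 6 has {1,2,3,4,5}; col 4 has {3}; box has {1,3,4} → only 6 remains.
A5 = 4: row 5 has {1,3,6}; col 1 has {3}; box has {1,2,3,5,6} → only 4 remains.
D1 = 4: in row 1, 4 can only go here (every other open cell in that row sees a 4).
A2 = 2: in row 2, 2 can only go here (every other open cell in that row sees a 2).
F2 = 3: in row 2, 3 can only go here (every other open cell in that row sees a 3).
E2 = 6: in row 2, 6 can only go here (every other open cell in that row sees a 6).
F1 = 5: row 1 has {2,3,4}; col 6 has {1,3,4}; box has {2,3,4,6} → only 5 remains.
D2 = 1: row 2 has {2,3,4,6}; col 4 has {3,4,6}; box has {2,3,4,5,6} → only 1 remains.
D3 = 2: row 3 has {4,5}; col 4 has {1,3,4,6}; box has {3,4,5} → only 2 remains.
E4 = 1: row 4 has {3,4}; col 5 has {2,3,4,5,6}; box has {2,3,4,5} → only 1 remains.
F4 = 6: row 4 has {1,3,4}; col 6 has {1,3,4,5}; box has {1,2,3,4,5} → only 6 remains.
D5 = 5: row 5 has {1,3,4,6}; col 4 has {1,2,3,4,6}; box has {1,3,4,6} → only 5 remains.
F5 = 2: row 5 has {1,3,4,5,6}; col 6 has {1,3,4,5,6}; box has {1,3,4,5,6} → only 2 remains.
B1 = 1: row 1 has {2,3,4,5}; col 2 has {2,4,6}; box has {2,3,4} → only 1 remains.
B2 = 5: row 2 has {1,2,3,4,6}; col 2 has {1,2,4,6}; box has {1,2,3,4} → only 5 remains.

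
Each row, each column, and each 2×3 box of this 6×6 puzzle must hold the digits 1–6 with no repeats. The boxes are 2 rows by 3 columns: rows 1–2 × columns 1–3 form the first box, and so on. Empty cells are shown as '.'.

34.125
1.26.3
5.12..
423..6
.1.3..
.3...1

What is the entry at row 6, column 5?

row 1, column 3 = 6 (sole candidate).
row 2, column 2 = 5 (sole candidate).
row 2, column 5 = 4 (sole candidate).
row 3, column 2 = 6 (sole candidate).
row 3, column 5 = 3 (sole candidate).
row 3, column 6 = 4 (sole candidate).
row 4, column 4 = 5 (sole candidate).
row 4, column 5 = 1 (sole candidate).
row 5, column 6 = 2 (sole candidate).
row 6, column 4 = 4 (sole candidate).
row 5, column 1 = 6 (sole candidate).
row 5, column 5 = 5 (sole candidate).
row 6, column 1 = 2 (sole candidate).
row 6, column 3 = 5 (sole candidate).
row 6, column 5 = 6: row 6 has {1,2,3,4,5}; col 5 has {1,2,3,4,5}; box has {1,2,3,4,5} → only 6 remains.

6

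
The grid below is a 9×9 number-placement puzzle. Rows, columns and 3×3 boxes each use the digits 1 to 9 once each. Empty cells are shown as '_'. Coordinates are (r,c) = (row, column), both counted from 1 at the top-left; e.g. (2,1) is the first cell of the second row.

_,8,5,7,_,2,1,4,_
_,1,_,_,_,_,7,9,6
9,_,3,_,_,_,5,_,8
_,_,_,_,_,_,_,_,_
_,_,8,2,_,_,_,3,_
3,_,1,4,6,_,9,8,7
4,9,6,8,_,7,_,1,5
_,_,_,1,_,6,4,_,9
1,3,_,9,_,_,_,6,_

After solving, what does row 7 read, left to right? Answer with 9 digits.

(1,1) = 6 (sole candidate).
(1,9) = 3 (sole candidate).
(2,1) = 2 (sole candidate).
(2,3) = 4 (sole candidate).
(3,2) = 7 (sole candidate).
(3,4) = 6 (sole candidate).
(3,8) = 2 (sole candidate).
(4,8) = 5 (sole candidate).
(5,7) = 6 (sole candidate).
(6,6) = 5 (sole candidate).
(8,8) = 7 (sole candidate).
(9,6) = 4 (sole candidate).
(9,9) = 2 (sole candidate).
(1,5) = 9 (sole candidate).
(3,6) = 1 (sole candidate).
(4,1) = 7 (sole candidate).
(4,4) = 3 (sole candidate).
(4,7) = 2 (sole candidate).
(5,1) = 5 (sole candidate).
(5,2) = 4 (sole candidate).
(5,6) = 9 (sole candidate).
(5,9) = 1 (sole candidate).
(6,2) = 2 (sole candidate).
(7,7) = 3: row 7 has {1,4,5,6,7,8,9}; col 7 has {1,2,4,5,6,7,9}; box has {1,2,4,5,6,7,9} → only 3 remains.
(8,1) = 8 (sole candidate).
(8,2) = 5 (sole candidate).
(8,3) = 2 (sole candidate).
(8,5) = 3 (sole candidate).
(9,3) = 7 (sole candidate).
(9,5) = 5 (sole candidate).
(9,7) = 8 (sole candidate).
(2,4) = 5 (sole candidate).
(2,5) = 8 (sole candidate).
(2,6) = 3 (sole candidate).
(3,5) = 4 (sole candidate).
(4,2) = 6 (sole candidate).
(4,3) = 9 (sole candidate).
(4,5) = 1 (sole candidate).
(4,6) = 8 (sole candidate).
(4,9) = 4 (sole candidate).
(5,5) = 7 (sole candidate).
(7,5) = 2: row 7 has {1,3,4,5,6,7,8,9}; col 5 has {1,3,4,5,6,7,8,9}; box has {1,3,4,5,6,7,8,9} → only 2 remains.

496827315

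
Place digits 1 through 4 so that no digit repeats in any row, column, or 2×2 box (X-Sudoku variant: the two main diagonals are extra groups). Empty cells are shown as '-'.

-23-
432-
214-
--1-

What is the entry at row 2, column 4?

1

row 1, column 1 = 1: row 1 has {2,3}; col 1 has {2,4}; box has {2,3,4}; main diagonal has {3,4} → only 1 remains.
row 1, column 4 = 4: row 1 has {1,2,3}; col 4 has {}; box has {2,3}; anti-diagonal has {1,2} → only 4 remains.
row 2, column 4 = 1: row 2 has {2,3,4}; col 4 has {4}; box has {2,3,4} → only 1 remains.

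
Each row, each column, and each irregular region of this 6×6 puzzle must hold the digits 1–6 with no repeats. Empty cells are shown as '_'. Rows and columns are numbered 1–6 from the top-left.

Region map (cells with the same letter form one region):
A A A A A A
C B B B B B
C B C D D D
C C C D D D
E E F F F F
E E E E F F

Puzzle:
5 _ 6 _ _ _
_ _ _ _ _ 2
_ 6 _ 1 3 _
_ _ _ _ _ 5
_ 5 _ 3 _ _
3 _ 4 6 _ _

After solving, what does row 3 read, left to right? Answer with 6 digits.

r3c6 = 4: row 3 has {1,3,6}; col 6 has {2,5}; region has {1,3,5} → only 4 remains.
r4c4 = 2: row 4 has {5}; col 4 has {1,3,6}; region has {1,3,4,5} → only 2 remains.
r4c5 = 6: row 4 has {2,5}; col 5 has {3}; region has {1,2,3,4,5} → only 6 remains.
r6c6 = 1: row 6 has {3,4,6}; col 6 has {2,4,5}; region has {3} → only 1 remains.
r1c4 = 4: row 1 has {5,6}; col 4 has {1,2,3,6}; region has {5,6} → only 4 remains.
r1c6 = 3: row 1 has {4,5,6}; col 6 has {1,2,4,5}; region has {4,5,6} → only 3 remains.
r2c4 = 5: row 2 has {2}; col 4 has {1,2,3,4,6}; region has {2,6} → only 5 remains.
r3c1 = 2: row 3 has {1,3,4,6}; col 1 has {3,5}; region has {} → only 2 remains.
r3c3 = 5: row 3 has {1,2,3,4,6}; col 3 has {4,6}; region has {2} → only 5 remains.

265134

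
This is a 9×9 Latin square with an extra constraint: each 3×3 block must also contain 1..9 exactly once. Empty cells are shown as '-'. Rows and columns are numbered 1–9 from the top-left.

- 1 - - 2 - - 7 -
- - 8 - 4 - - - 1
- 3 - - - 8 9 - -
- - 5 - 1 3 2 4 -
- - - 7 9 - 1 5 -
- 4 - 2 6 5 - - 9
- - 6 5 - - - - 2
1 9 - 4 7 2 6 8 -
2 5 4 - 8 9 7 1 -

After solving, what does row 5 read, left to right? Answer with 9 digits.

r1c3 = 9 (sole candidate).
r1c6 = 6 (sole candidate).
r2c6 = 7 (sole candidate).
r3c4 = 1 (sole candidate).
r3c5 = 5 (sole candidate).
r4c4 = 8 (sole candidate).
r5c6 = 4: row 5 has {1,5,7,9}; col 6 has {2,3,5,6,7,8,9}; box has {1,2,3,5,6,7,8,9} → only 4 remains.
r6c8 = 3 (sole candidate).
r7c5 = 3 (sole candidate).
r7c6 = 1 (sole candidate).
r7c7 = 4 (sole candidate).
r7c8 = 9 (sole candidate).
r8c3 = 3 (sole candidate).
r8c9 = 5 (sole candidate).
r9c4 = 6 (sole candidate).
r9c9 = 3 (sole candidate).
r1c4 = 3 (sole candidate).
r2c4 = 9 (sole candidate).
r5c3 = 2: row 5 has {1,4,5,7,9}; col 3 has {3,4,5,6,8,9}; box has {4,5} → only 2 remains.
r6c7 = 8 (sole candidate).
r1c7 = 5 (sole candidate).
r2c7 = 3 (sole candidate).
r3c3 = 7 (sole candidate).
r5c9 = 6: row 5 has {1,2,4,5,7,9}; col 9 has {1,2,3,5,9}; box has {1,2,3,4,5,8,9} → only 6 remains.
r6c1 = 7 (sole candidate).
r6c3 = 1 (sole candidate).
r7c1 = 8 (sole candidate).
r7c2 = 7 (sole candidate).
r1c1 = 4 (sole candidate).
r1c9 = 8 (sole candidate).
r3c1 = 6 (sole candidate).
r3c8 = 2 (sole candidate).
r3c9 = 4 (sole candidate).
r4c1 = 9 (sole candidate).
r4c2 = 6 (sole candidate).
r4c9 = 7 (sole candidate).
r5c1 = 3: row 5 has {1,2,4,5,6,7,9}; col 1 has {1,2,4,6,7,8,9}; box has {1,2,4,5,6,7,9} → only 3 remains.
r5c2 = 8: row 5 has {1,2,3,4,5,6,7,9}; col 2 has {1,3,4,5,6,7,9}; box has {1,2,3,4,5,6,7,9} → only 8 remains.

382794156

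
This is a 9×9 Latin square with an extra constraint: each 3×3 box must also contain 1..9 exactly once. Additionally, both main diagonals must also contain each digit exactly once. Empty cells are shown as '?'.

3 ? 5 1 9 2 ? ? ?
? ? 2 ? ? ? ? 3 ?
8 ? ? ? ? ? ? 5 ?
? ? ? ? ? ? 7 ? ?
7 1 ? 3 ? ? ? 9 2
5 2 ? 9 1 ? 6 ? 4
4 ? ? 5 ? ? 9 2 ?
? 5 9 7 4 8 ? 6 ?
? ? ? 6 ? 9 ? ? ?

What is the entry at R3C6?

3

R3C4 = 4 (sole candidate).
R5C5 = 8 (sole candidate).
R5C7 = 5 (sole candidate).
R6C6 = 7 (sole candidate).
R6C8 = 8 (sole candidate).
R7C5 = 3 (sole candidate).
R7C6 = 1 (sole candidate).
R9C5 = 2 (sole candidate).
R2C2 = 4 (sole candidate).
R2C4 = 8 (sole candidate).
R2C7 = 1 (sole candidate).
R3C3 = 1 (sole candidate).
R3C7 = 2 (sole candidate).
R4C4 = 2 (sole candidate).
R4C8 = 1 (sole candidate).
R4C9 = 3 (sole candidate).
R6C3 = 3 (sole candidate).
R8C7 = 3 (sole candidate).
R8C9 = 1 (sole candidate).
R9C1 = 1 (sole candidate).
R9C9 = 5 (sole candidate).
R8C1 = 2 (sole candidate).
R1C7 = 8 (hidden single in row 1).
R9C7 = 4 (sole candidate).
R9C8 = 7 (sole candidate).
R1C8 = 4 (sole candidate).
R7C9 = 8 (sole candidate).
R9C3 = 8 (sole candidate).
R9C2 = 3 (sole candidate).
R3C6 = 3: in row 3, 3 can only go here (every other open cell in that row sees a 3).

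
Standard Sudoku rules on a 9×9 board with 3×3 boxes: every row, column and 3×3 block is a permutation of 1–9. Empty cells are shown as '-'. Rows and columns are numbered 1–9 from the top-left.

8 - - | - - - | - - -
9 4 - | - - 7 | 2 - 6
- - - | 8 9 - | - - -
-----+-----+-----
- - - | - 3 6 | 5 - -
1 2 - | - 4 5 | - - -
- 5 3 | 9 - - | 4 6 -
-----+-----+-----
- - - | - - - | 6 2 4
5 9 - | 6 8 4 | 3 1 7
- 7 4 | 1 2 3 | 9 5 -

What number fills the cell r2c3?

r4c2 = 8: row 4 has {3,5,6}; col 2 has {2,4,5,7,9}; box has {1,2,3,5} → only 8 remains.
r5c4 = 7: row 5 has {1,2,4,5}; col 4 has {1,6,8,9}; box has {3,4,5,6,9} → only 7 remains.
r5c7 = 8: row 5 has {1,2,4,5,7}; col 7 has {2,3,4,5,6,9}; box has {4,5,6} → only 8 remains.
r6c1 = 7: row 6 has {3,4,5,6,9}; col 1 has {1,5,8,9}; box has {1,2,3,5,8} → only 7 remains.
r6c5 = 1: row 6 has {3,4,5,6,7,9}; col 5 has {2,3,4,8,9}; box has {3,4,5,6,7,9} → only 1 remains.
r6c9 = 2: row 6 has {1,3,4,5,6,7,9}; col 9 has {4,6,7}; box has {4,5,6,8} → only 2 remains.
r7c1 = 3: row 7 has {2,4,6}; col 1 has {1,5,7,8,9}; box has {4,5,7,9} → only 3 remains.
r7c2 = 1: row 7 has {2,3,4,6}; col 2 has {2,4,5,7,8,9}; box has {3,4,5,7,9} → only 1 remains.
r7c3 = 8: row 7 has {1,2,3,4,6}; col 3 has {3,4}; box has {1,3,4,5,7,9} → only 8 remains.
r7c4 = 5: row 7 has {1,2,3,4,6,8}; col 4 has {1,6,7,8,9}; box has {1,2,3,4,6,8} → only 5 remains.
r7c5 = 7: row 7 has {1,2,3,4,5,6,8}; col 5 has {1,2,3,4,8,9}; box has {1,2,3,4,5,6,8} → only 7 remains.
r7c6 = 9: row 7 has {1,2,3,4,5,6,7,8}; col 6 has {3,4,5,6,7}; box has {1,2,3,4,5,6,7,8} → only 9 remains.
r8c3 = 2: row 8 has {1,3,4,5,6,7,8,9}; col 3 has {3,4,8}; box has {1,3,4,5,7,8,9} → only 2 remains.
r9c1 = 6: row 9 has {1,2,3,4,5,7,9}; col 1 has {1,3,5,7,8,9}; box has {1,2,3,4,5,7,8,9} → only 6 remains.
r9c9 = 8: row 9 has {1,2,3,4,5,6,7,9}; col 9 has {2,4,6,7}; box has {1,2,3,4,5,6,7,9} → only 8 remains.
r2c4 = 3: row 2 has {2,4,6,7,9}; col 4 has {1,5,6,7,8,9}; box has {7,8,9} → only 3 remains.
r2c5 = 5: row 2 has {2,3,4,6,7,9}; col 5 has {1,2,3,4,7,8,9}; box has {3,7,8,9} → only 5 remains.
r2c8 = 8: row 2 has {2,3,4,5,6,7,9}; col 8 has {1,2,5,6}; box has {2,6} → only 8 remains.
r3c1 = 2: row 3 has {8,9}; col 1 has {1,3,5,6,7,8,9}; box has {4,8,9} → only 2 remains.
r3c6 = 1: row 3 has {2,8,9}; col 6 has {3,4,5,6,7,9}; box has {3,5,7,8,9} → only 1 remains.
r3c7 = 7: row 3 has {1,2,8,9}; col 7 has {2,3,4,5,6,8,9}; box has {2,6,8} → only 7 remains.
r4c1 = 4: row 4 has {3,5,6,8}; col 1 has {1,2,3,5,6,7,8,9}; box has {1,2,3,5,7,8} → only 4 remains.
r4c3 = 9: row 4 has {3,4,5,6,8}; col 3 has {2,3,4,8}; box has {1,2,3,4,5,7,8} → only 9 remains.
r4c4 = 2: row 4 has {3,4,5,6,8,9}; col 4 has {1,3,5,6,7,8,9}; box has {1,3,4,5,6,7,9} → only 2 remains.
r4c8 = 7: row 4 has {2,3,4,5,6,8,9}; col 8 has {1,2,5,6,8}; box has {2,4,5,6,8} → only 7 remains.
r4c9 = 1: row 4 has {2,3,4,5,6,7,8,9}; col 9 has {2,4,6,7,8}; box has {2,4,5,6,7,8} → only 1 remains.
r5c3 = 6: row 5 has {1,2,4,5,7,8}; col 3 has {2,3,4,8,9}; box has {1,2,3,4,5,7,8,9} → only 6 remains.
r6c6 = 8: row 6 has {1,2,3,4,5,6,7,9}; col 6 has {1,3,4,5,6,7,9}; box has {1,2,3,4,5,6,7,9} → only 8 remains.
r1c4 = 4: row 1 has {8}; col 4 has {1,2,3,5,6,7,8,9}; box has {1,3,5,7,8,9} → only 4 remains.
r1c5 = 6: row 1 has {4,8}; col 5 has {1,2,3,4,5,7,8,9}; box has {1,3,4,5,7,8,9} → only 6 remains.
r1c6 = 2: row 1 has {4,6,8}; col 6 has {1,3,4,5,6,7,8,9}; box has {1,3,4,5,6,7,8,9} → only 2 remains.
r1c7 = 1: row 1 has {2,4,6,8}; col 7 has {2,3,4,5,6,7,8,9}; box has {2,6,7,8} → only 1 remains.
r2c3 = 1: row 2 has {2,3,4,5,6,7,8,9}; col 3 has {2,3,4,6,8,9}; box has {2,4,8,9} → only 1 remains.

1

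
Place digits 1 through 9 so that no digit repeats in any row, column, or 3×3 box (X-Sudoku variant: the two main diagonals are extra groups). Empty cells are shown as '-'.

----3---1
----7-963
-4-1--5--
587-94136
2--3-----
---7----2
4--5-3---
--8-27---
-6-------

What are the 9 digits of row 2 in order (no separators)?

851472963

R4C4 = 2 (sole candidate).
R5C5 = 8 (sole candidate).
R3C5 = 6 (sole candidate).
R7C5 = 1 (sole candidate).
R9C5 = 4 (sole candidate).
R6C5 = 5 (sole candidate).
R2C4 = 4: in row 2, 4 can only go here (every other open cell in that row sees a 4).
R7C7 = 6 (hidden single in row 7).
R6C6 = 1 (sole candidate).
R2C2 = 5: row 2 has {3,4,6,7,9}; col 2 has {4,6,8}; box has {4}; main diagonal has {1,2,6,8} → only 5 remains.
R5C6 = 6 (sole candidate).
R1C6 = 5 (hidden single in row 1).
R1C3 = 6 (hidden single in row 1).
R6C1 = 6 (hidden single in row 6).
R8C1 = 1 (hidden single in row 8).
R8C9 = 5 (hidden single in row 8).
R8C4 = 6 (hidden single in row 8).
R2C1 = 8: row 2 has {3,4,5,6,7,9}; col 1 has {1,2,4,5,6}; box has {4,5,6} → only 8 remains.
R2C6 = 2: row 2 has {3,4,5,6,7,8,9}; col 6 has {1,3,4,5,6,7}; box has {1,3,4,5,6,7} → only 2 remains.
R2C3 = 1: row 2 has {2,3,4,5,6,7,8,9}; col 3 has {6,7,8}; box has {4,5,6,8} → only 1 remains.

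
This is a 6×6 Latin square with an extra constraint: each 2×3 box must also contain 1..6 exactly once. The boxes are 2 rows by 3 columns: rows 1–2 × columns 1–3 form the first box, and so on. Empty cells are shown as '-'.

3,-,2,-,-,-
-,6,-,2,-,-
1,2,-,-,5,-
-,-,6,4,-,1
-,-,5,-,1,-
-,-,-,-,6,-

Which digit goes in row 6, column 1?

row 1, column 5 = 4 (sole candidate).
row 2, column 5 = 3 (sole candidate).
row 2, column 6 = 5 (sole candidate).
row 4, column 1 = 5 (sole candidate).
row 4, column 2 = 3 (sole candidate).
row 4, column 5 = 2 (sole candidate).
row 5, column 2 = 4 (sole candidate).
row 5, column 4 = 3 (sole candidate).
row 5, column 6 = 2 (sole candidate).
row 6, column 1 = 2: row 6 has {6}; col 1 has {1,3,5}; box has {4,5} → only 2 remains.

2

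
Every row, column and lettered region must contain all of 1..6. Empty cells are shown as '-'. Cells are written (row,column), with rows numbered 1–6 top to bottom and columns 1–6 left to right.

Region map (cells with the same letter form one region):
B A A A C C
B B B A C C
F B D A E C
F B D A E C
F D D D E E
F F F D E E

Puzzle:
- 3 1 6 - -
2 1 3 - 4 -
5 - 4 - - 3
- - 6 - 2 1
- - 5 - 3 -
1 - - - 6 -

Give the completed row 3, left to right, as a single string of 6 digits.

564213

(1,1) = 4 (sole candidate).
(1,5) = 5 (sole candidate).
(1,6) = 2 (sole candidate).
(2,4) = 5 (sole candidate).
(2,6) = 6 (sole candidate).
(3,2) = 6: row 3 has {3,4,5}; col 2 has {1,3}; region has {1,2,3,4} → only 6 remains.
(3,4) = 2: row 3 has {3,4,5,6}; col 4 has {5,6}; region has {1,3,5,6} → only 2 remains.
(3,5) = 1: row 3 has {2,3,4,5,6}; col 5 has {2,3,4,5,6}; region has {2,3,6} → only 1 remains.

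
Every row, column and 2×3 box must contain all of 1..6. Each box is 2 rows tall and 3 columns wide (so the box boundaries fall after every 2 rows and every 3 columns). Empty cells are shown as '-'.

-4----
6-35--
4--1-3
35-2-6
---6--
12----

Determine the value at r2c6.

4

r1c4 = 3: row 1 has {4}; col 4 has {1,2,5,6}; box has {5} → only 3 remains.
r2c2 = 1: row 2 has {3,5,6}; col 2 has {2,4,5}; box has {3,4,6} → only 1 remains.
r3c2 = 6: row 3 has {1,3,4}; col 2 has {1,2,4,5}; box has {3,4,5} → only 6 remains.
r3c3 = 2: row 3 has {1,3,4,6}; col 3 has {3}; box has {3,4,5,6} → only 2 remains.
r3c5 = 5: row 3 has {1,2,3,4,6}; col 5 has {}; box has {1,2,3,6} → only 5 remains.
r4c3 = 1: row 4 has {2,3,5,6}; col 3 has {2,3}; box has {2,3,4,5,6} → only 1 remains.
r4c5 = 4: row 4 has {1,2,3,5,6}; col 5 has {5}; box has {1,2,3,5,6} → only 4 remains.
r5c1 = 5: row 5 has {6}; col 1 has {1,3,4,6}; box has {1,2} → only 5 remains.
r5c2 = 3: row 5 has {5,6}; col 2 has {1,2,4,5,6}; box has {1,2,5} → only 3 remains.
r5c3 = 4: row 5 has {3,5,6}; col 3 has {1,2,3}; box has {1,2,3,5} → only 4 remains.
r6c3 = 6: row 6 has {1,2}; col 3 has {1,2,3,4}; box has {1,2,3,4,5} → only 6 remains.
r6c4 = 4: row 6 has {1,2,6}; col 4 has {1,2,3,5,6}; box has {6} → only 4 remains.
r6c5 = 3: row 6 has {1,2,4,6}; col 5 has {4,5}; box has {4,6} → only 3 remains.
r6c6 = 5: row 6 has {1,2,3,4,6}; col 6 has {3,6}; box has {3,4,6} → only 5 remains.
r1c1 = 2: row 1 has {3,4}; col 1 has {1,3,4,5,6}; box has {1,3,4,6} → only 2 remains.
r1c3 = 5: row 1 has {2,3,4}; col 3 has {1,2,3,4,6}; box has {1,2,3,4,6} → only 5 remains.
r1c6 = 1: row 1 has {2,3,4,5}; col 6 has {3,5,6}; box has {3,5} → only 1 remains.
r2c5 = 2: row 2 has {1,3,5,6}; col 5 has {3,4,5}; box has {1,3,5} → only 2 remains.
r2c6 = 4: row 2 has {1,2,3,5,6}; col 6 has {1,3,5,6}; box has {1,2,3,5} → only 4 remains.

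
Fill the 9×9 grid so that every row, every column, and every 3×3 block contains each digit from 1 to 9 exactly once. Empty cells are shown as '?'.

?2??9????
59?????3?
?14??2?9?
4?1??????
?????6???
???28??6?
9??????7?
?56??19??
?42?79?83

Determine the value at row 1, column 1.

6

row 9, column 1 = 1: row 9 has {2,3,4,7,8,9}; col 1 has {4,5,9}; box has {2,4,5,6,9} → only 1 remains.
row 4, column 2 = 6: in row 4, 6 can only go here (every other open cell in that row sees a 6).
row 8, column 1 = 7: in row 8, 7 can only go here (every other open cell in that row sees a 7).
row 6, column 1 = 3: row 6 has {2,6,8}; col 1 has {1,4,5,7,9}; box has {1,4,6} → only 3 remains.
row 6, column 2 = 7: row 6 has {2,3,6,8}; col 2 has {1,2,4,5,6,9}; box has {1,3,4,6} → only 7 remains.
row 5, column 2 = 8: row 5 has {6}; col 2 has {1,2,4,5,6,7,9}; box has {1,3,4,6,7} → only 8 remains.
row 7, column 2 = 3: row 7 has {7,9}; col 2 has {1,2,4,5,6,7,8,9}; box has {1,2,4,5,6,7,9} → only 3 remains.
row 7, column 3 = 8: row 7 has {3,7,9}; col 3 has {1,2,4,6}; box has {1,2,3,4,5,6,7,9} → only 8 remains.
row 2, column 3 = 7: row 2 has {3,5,9}; col 3 has {1,2,4,6,8}; box has {1,2,4,5,9} → only 7 remains.
row 5, column 1 = 2: row 5 has {6,8}; col 1 has {1,3,4,5,7,9}; box has {1,3,4,6,7,8} → only 2 remains.
row 1, column 3 = 3: row 1 has {2,9}; col 3 has {1,2,4,6,7,8}; box has {1,2,4,5,7,9} → only 3 remains.
row 8, column 4 = 8: in row 8, 8 can only go here (every other open cell in that row sees an 8).
row 8, column 5 = 3: in row 8, 3 can only go here (every other open cell in that row sees a 3).
row 4, column 5 = 5: row 4 has {1,4,6}; col 5 has {3,7,8,9}; box has {2,6,8} → only 5 remains.
row 4, column 8 = 2: row 4 has {1,4,5,6}; col 8 has {3,6,7,8,9}; box has {6} → only 2 remains.
row 6, column 6 = 4: row 6 has {2,3,6,7,8}; col 6 has {1,2,6,9}; box has {2,5,6,8} → only 4 remains.
row 7, column 6 = 5: row 7 has {3,7,8,9}; col 6 has {1,2,4,6,9}; box has {1,3,7,8,9} → only 5 remains.
row 8, column 8 = 4: row 8 has {1,3,5,6,7,8,9}; col 8 has {2,3,6,7,8,9}; box has {3,7,8,9} → only 4 remains.
row 8, column 9 = 2: row 8 has {1,3,4,5,6,7,8,9}; col 9 has {3}; box has {3,4,7,8,9} → only 2 remains.
row 9, column 4 = 6: row 9 has {1,2,3,4,7,8,9}; col 4 has {2,8}; box has {1,3,5,7,8,9} → only 6 remains.
row 9, column 7 = 5: row 9 has {1,2,3,4,6,7,8,9}; col 7 has {9}; box has {2,3,4,7,8,9} → only 5 remains.
row 2, column 6 = 8: row 2 has {3,5,7,9}; col 6 has {1,2,4,5,6,9}; box has {2,9} → only 8 remains.
row 3, column 5 = 6: row 3 has {1,2,4,9}; col 5 has {3,5,7,8,9}; box has {2,8,9} → only 6 remains.
row 5, column 5 = 1: row 5 has {2,6,8}; col 5 has {3,5,6,7,8,9}; box has {2,4,5,6,8} → only 1 remains.
row 5, column 8 = 5: row 5 has {1,2,6,8}; col 8 has {2,3,4,6,7,8,9}; box has {2,6} → only 5 remains.
row 6, column 7 = 1: row 6 has {2,3,4,6,7,8}; col 7 has {5,9}; box has {2,5,6} → only 1 remains.
row 6, column 9 = 9: row 6 has {1,2,3,4,6,7,8}; col 9 has {2,3}; box has {1,2,5,6} → only 9 remains.
row 7, column 4 = 4: row 7 has {3,5,7,8,9}; col 4 has {2,6,8}; box has {1,3,5,6,7,8,9} → only 4 remains.
row 7, column 5 = 2: row 7 has {3,4,5,7,8,9}; col 5 has {1,3,5,6,7,8,9}; box has {1,3,4,5,6,7,8,9} → only 2 remains.
row 7, column 7 = 6: row 7 has {2,3,4,5,7,8,9}; col 7 has {1,5,9}; box has {2,3,4,5,7,8,9} → only 6 remains.
row 7, column 9 = 1: row 7 has {2,3,4,5,6,7,8,9}; col 9 has {2,3,9}; box has {2,3,4,5,6,7,8,9} → only 1 remains.
row 1, column 6 = 7: row 1 has {2,3,9}; col 6 has {1,2,4,5,6,8,9}; box has {2,6,8,9} → only 7 remains.
row 1, column 8 = 1: row 1 has {2,3,7,9}; col 8 has {2,3,4,5,6,7,8,9}; box has {3,9} → only 1 remains.
row 2, column 4 = 1: row 2 has {3,5,7,8,9}; col 4 has {2,4,6,8}; box has {2,6,7,8,9} → only 1 remains.
row 2, column 5 = 4: row 2 has {1,3,5,7,8,9}; col 5 has {1,2,3,5,6,7,8,9}; box has {1,2,6,7,8,9} → only 4 remains.
row 2, column 7 = 2: row 2 has {1,3,4,5,7,8,9}; col 7 has {1,5,6,9}; box has {1,3,9} → only 2 remains.
row 2, column 9 = 6: row 2 has {1,2,3,4,5,7,8,9}; col 9 has {1,2,3,9}; box has {1,2,3,9} → only 6 remains.
row 3, column 1 = 8: row 3 has {1,2,4,6,9}; col 1 has {1,2,3,4,5,7,9}; box has {1,2,3,4,5,7,9} → only 8 remains.
row 3, column 7 = 7: row 3 has {1,2,4,6,8,9}; col 7 has {1,2,5,6,9}; box has {1,2,3,6,9} → only 7 remains.
row 3, column 9 = 5: row 3 has {1,2,4,6,7,8,9}; col 9 has {1,2,3,6,9}; box has {1,2,3,6,7,9} → only 5 remains.
row 4, column 6 = 3: row 4 has {1,2,4,5,6}; col 6 has {1,2,4,5,6,7,8,9}; box has {1,2,4,5,6,8} → only 3 remains.
row 4, column 7 = 8: row 4 has {1,2,3,4,5,6}; col 7 has {1,2,5,6,7,9}; box has {1,2,5,6,9} → only 8 remains.
row 4, column 9 = 7: row 4 has {1,2,3,4,5,6,8}; col 9 has {1,2,3,5,6,9}; box has {1,2,5,6,8,9} → only 7 remains.
row 5, column 3 = 9: row 5 has {1,2,5,6,8}; col 3 has {1,2,3,4,6,7,8}; box has {1,2,3,4,6,7,8} → only 9 remains.
row 5, column 4 = 7: row 5 has {1,2,5,6,8,9}; col 4 has {1,2,4,6,8}; box has {1,2,3,4,5,6,8} → only 7 remains.
row 5, column 9 = 4: row 5 has {1,2,5,6,7,8,9}; col 9 has {1,2,3,5,6,7,9}; box has {1,2,5,6,7,8,9} → only 4 remains.
row 6, column 3 = 5: row 6 has {1,2,3,4,6,7,8,9}; col 3 has {1,2,3,4,6,7,8,9}; box has {1,2,3,4,6,7,8,9} → only 5 remains.
row 1, column 1 = 6: row 1 has {1,2,3,7,9}; col 1 has {1,2,3,4,5,7,8,9}; box has {1,2,3,4,5,7,8,9} → only 6 remains.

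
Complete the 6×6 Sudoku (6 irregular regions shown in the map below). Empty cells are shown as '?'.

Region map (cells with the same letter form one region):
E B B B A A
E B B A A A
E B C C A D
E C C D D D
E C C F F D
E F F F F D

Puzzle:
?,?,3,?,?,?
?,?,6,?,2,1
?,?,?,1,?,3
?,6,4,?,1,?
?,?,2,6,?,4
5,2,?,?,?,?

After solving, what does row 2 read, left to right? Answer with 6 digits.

456321

R3C3 = 5 (sole candidate).
R5C2 = 3 (sole candidate).
R5C5 = 5 (sole candidate).
R6C3 = 1 (sole candidate).
R6C6 = 6 (sole candidate).
R1C6 = 5 (sole candidate).
R3C2 = 4 (sole candidate).
R3C5 = 6 (sole candidate).
R4C6 = 2 (sole candidate).
R5C1 = 1 (sole candidate).
R1C2 = 1 (sole candidate).
R1C4 = 2 (sole candidate).
R1C5 = 4 (sole candidate).
R2C2 = 5: row 2 has {1,2,6}; col 2 has {1,2,3,4,6}; region has {1,2,3,4,6} → only 5 remains.
R2C4 = 3: row 2 has {1,2,5,6}; col 4 has {1,2,6}; region has {1,2,4,5,6} → only 3 remains.
R3C1 = 2 (sole candidate).
R4C1 = 3 (sole candidate).
R4C4 = 5 (sole candidate).
R6C4 = 4 (sole candidate).
R6C5 = 3 (sole candidate).
R1C1 = 6 (sole candidate).
R2C1 = 4: row 2 has {1,2,3,5,6}; col 1 has {1,2,3,5,6}; region has {1,2,3,5,6} → only 4 remains.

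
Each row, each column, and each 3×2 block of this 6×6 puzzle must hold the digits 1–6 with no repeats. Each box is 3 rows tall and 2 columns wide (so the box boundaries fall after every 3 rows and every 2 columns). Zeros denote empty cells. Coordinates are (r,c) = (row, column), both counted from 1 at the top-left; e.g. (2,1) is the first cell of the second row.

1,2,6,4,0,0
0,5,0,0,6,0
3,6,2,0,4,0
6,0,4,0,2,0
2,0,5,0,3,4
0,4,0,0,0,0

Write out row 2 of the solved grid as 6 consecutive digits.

451362

(1,5) = 5 (sole candidate).
(1,6) = 3 (sole candidate).
(2,1) = 4: row 2 has {5,6}; col 1 has {1,2,3,6}; box has {1,2,3,5,6} → only 4 remains.
(3,6) = 1 (sole candidate).
(4,6) = 5 (sole candidate).
(5,2) = 1 (sole candidate).
(5,4) = 6 (sole candidate).
(6,1) = 5 (sole candidate).
(6,5) = 1 (sole candidate).
(6,6) = 6 (sole candidate).
(2,6) = 2: row 2 has {4,5,6}; col 6 has {1,3,4,5,6}; box has {1,3,4,5,6} → only 2 remains.
(3,4) = 5 (sole candidate).
(4,2) = 3 (sole candidate).
(4,4) = 1 (sole candidate).
(6,3) = 3 (sole candidate).
(6,4) = 2 (sole candidate).
(2,3) = 1: row 2 has {2,4,5,6}; col 3 has {2,3,4,5,6}; box has {2,4,5,6} → only 1 remains.
(2,4) = 3: row 2 has {1,2,4,5,6}; col 4 has {1,2,4,5,6}; box has {1,2,4,5,6} → only 3 remains.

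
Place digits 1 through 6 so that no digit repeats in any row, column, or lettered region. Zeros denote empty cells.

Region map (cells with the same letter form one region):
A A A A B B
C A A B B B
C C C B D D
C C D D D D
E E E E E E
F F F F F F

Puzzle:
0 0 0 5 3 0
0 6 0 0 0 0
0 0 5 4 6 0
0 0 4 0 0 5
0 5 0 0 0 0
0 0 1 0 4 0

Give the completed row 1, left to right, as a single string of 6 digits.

R1C3 = 2: row 1 has {3,5}; col 3 has {1,4,5}; region has {5,6} → only 2 remains.
R2C3 = 3 (sole candidate).
R5C3 = 6 (sole candidate).
R1C6 = 6: in row 1, 6 can only go here (every other open cell in that row sees a 6).
R2C1 = 4 (hidden single in row 2).
R2C5 = 5 (hidden single in row 2).
R1C1 = 1: row 1 has {2,3,5,6}; col 1 has {4}; region has {2,3,5,6} → only 1 remains.
R1C2 = 4: row 1 has {1,2,3,5,6}; col 2 has {5,6}; region has {1,2,3,5,6} → only 4 remains.

142536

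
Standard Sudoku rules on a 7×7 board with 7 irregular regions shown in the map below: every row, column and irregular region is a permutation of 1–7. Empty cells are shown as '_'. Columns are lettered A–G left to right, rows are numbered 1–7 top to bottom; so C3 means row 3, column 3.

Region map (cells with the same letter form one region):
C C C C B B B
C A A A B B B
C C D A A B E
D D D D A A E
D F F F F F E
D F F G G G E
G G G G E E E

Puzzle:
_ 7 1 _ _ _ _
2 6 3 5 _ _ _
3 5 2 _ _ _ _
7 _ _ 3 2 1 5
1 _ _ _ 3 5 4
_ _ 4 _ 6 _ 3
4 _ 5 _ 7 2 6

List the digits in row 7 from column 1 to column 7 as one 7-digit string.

A1 = 6 (sole candidate).
D1 = 4 (sole candidate).
E1 = 5 (sole candidate).
F1 = 3 (sole candidate).
G1 = 2 (sole candidate).
D3 = 7 (sole candidate).
E3 = 4 (sole candidate).
F3 = 6 (sole candidate).
G3 = 1 (sole candidate).
B4 = 4 (sole candidate).
C4 = 6 (sole candidate).
B5 = 2 (sole candidate).
C5 = 7 (sole candidate).
D5 = 6 (sole candidate).
A6 = 5 (sole candidate).
B6 = 1 (sole candidate).
D6 = 2 (sole candidate).
F6 = 7 (sole candidate).
B7 = 3: row 7 has {2,4,5,6,7}; col 2 has {1,2,4,5,6,7}; region has {2,4,5,6,7} → only 3 remains.
D7 = 1: row 7 has {2,3,4,5,6,7}; col 4 has {2,3,4,5,6,7}; region has {2,3,4,5,6,7} → only 1 remains.

4351726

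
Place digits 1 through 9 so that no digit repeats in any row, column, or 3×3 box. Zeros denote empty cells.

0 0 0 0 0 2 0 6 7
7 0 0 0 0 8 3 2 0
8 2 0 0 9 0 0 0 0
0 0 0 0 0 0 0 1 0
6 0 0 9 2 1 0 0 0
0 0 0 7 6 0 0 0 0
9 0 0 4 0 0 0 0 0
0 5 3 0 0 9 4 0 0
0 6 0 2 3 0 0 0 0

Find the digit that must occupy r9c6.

r1c7 = 8 (hidden single in row 1).
r3c6 = 7 (hidden single in row 3).
r9c6 = 5: row 9 has {2,3,6}; col 6 has {1,2,7,8,9}; box has {2,3,4,9} → only 5 remains.

5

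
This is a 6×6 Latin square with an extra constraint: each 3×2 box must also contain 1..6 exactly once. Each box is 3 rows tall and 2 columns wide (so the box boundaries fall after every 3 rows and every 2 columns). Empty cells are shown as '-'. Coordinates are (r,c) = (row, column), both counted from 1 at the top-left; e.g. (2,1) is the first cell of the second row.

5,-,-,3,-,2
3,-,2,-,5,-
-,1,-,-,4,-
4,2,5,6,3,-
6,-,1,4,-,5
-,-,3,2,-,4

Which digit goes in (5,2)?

3

(2,4) = 1 (sole candidate).
(2,6) = 6 (sole candidate).
(3,1) = 2 (sole candidate).
(3,3) = 6 (sole candidate).
(3,4) = 5 (sole candidate).
(3,6) = 3 (sole candidate).
(4,6) = 1 (sole candidate).
(5,2) = 3: row 5 has {1,4,5,6}; col 2 has {1,2}; box has {2,4,6} → only 3 remains.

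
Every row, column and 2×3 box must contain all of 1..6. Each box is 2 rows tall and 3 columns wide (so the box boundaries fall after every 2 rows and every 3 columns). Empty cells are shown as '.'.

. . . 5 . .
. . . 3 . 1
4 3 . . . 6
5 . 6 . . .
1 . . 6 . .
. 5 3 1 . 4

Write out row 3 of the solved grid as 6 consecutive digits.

row 1, column 6 = 2: row 1 has {5}; col 6 has {1,4,6}; box has {1,3,5} → only 2 remains.
row 3, column 4 = 2: row 3 has {3,4,6}; col 4 has {1,3,5,6}; box has {6} → only 2 remains.
row 4, column 4 = 4: row 4 has {5,6}; col 4 has {1,2,3,5,6}; box has {2,6} → only 4 remains.
row 4, column 6 = 3: row 4 has {4,5,6}; col 6 has {1,2,4,6}; box has {2,4,6} → only 3 remains.
row 5, column 6 = 5: row 5 has {1,6}; col 6 has {1,2,3,4,6}; box has {1,4,6} → only 5 remains.
row 6, column 5 = 2: row 6 has {1,3,4,5}; col 5 has {}; box has {1,4,5,6} → only 2 remains.
row 3, column 3 = 1: row 3 has {2,3,4,6}; col 3 has {3,6}; box has {3,4,5,6} → only 1 remains.
row 3, column 5 = 5: row 3 has {1,2,3,4,6}; col 5 has {2}; box has {2,3,4,6} → only 5 remains.

431256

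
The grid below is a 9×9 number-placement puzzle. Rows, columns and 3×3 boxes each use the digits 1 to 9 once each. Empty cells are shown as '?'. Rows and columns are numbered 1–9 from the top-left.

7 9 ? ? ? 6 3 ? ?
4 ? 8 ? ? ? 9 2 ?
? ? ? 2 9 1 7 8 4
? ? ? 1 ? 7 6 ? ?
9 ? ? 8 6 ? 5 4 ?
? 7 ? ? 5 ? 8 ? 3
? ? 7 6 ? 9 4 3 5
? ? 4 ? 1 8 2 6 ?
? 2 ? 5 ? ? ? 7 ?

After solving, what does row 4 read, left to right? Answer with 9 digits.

845137692

r1c4 = 4 (sole candidate).
r1c5 = 8 (sole candidate).
r1c9 = 1 (sole candidate).
r2c9 = 6 (sole candidate).
r4c8 = 9: row 4 has {1,6,7}; col 8 has {2,3,4,6,7,8}; box has {3,4,5,6,8} → only 9 remains.
r4c9 = 2: row 4 has {1,6,7,9}; col 9 has {1,3,4,5,6}; box has {3,4,5,6,8,9} → only 2 remains.
r5c9 = 7 (sole candidate).
r6c4 = 9 (sole candidate).
r6c8 = 1 (sole candidate).
r7c5 = 2 (sole candidate).
r8c9 = 9 (sole candidate).
r9c7 = 1 (sole candidate).
r9c9 = 8 (sole candidate).
r1c8 = 5 (sole candidate).
r1c3 = 2 (sole candidate).
r6c3 = 6 (sole candidate).
r6c1 = 2 (sole candidate).
r6c6 = 4 (sole candidate).
r9c6 = 3 (sole candidate).
r2c6 = 5 (sole candidate).
r4c5 = 3: row 4 has {1,2,6,7,9}; col 5 has {1,2,5,6,8,9}; box has {1,4,5,6,7,8,9} → only 3 remains.
r5c6 = 2 (sole candidate).
r8c4 = 7 (sole candidate).
r9c1 = 6 (sole candidate).
r9c3 = 9 (sole candidate).
r9c5 = 4 (sole candidate).
r2c4 = 3 (sole candidate).
r2c5 = 7 (sole candidate).
r4c3 = 5: row 4 has {1,2,3,6,7,9}; col 3 has {2,4,6,7,8,9}; box has {2,6,7,9} → only 5 remains.
r2c2 = 1 (sole candidate).
r3c3 = 3 (sole candidate).
r4c1 = 8: row 4 has {1,2,3,5,6,7,9}; col 1 has {2,4,6,7,9}; box has {2,5,6,7,9} → only 8 remains.
r4c2 = 4: row 4 has {1,2,3,5,6,7,8,9}; col 2 has {1,2,7,9}; box has {2,5,6,7,8,9} → only 4 remains.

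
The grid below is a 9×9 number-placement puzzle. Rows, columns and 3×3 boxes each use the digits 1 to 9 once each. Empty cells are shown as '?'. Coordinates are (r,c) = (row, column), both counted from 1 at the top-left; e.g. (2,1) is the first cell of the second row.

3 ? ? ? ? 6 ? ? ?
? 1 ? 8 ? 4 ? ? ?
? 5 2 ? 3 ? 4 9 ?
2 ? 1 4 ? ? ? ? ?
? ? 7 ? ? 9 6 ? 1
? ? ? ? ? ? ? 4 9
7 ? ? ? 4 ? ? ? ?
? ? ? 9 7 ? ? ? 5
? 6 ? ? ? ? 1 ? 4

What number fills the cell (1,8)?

(4,5) = 6 (hidden single in row 4).
(4,2) = 9 (hidden single in row 4).
(8,8) = 6 (hidden single in row 8).
(7,4) = 6 (hidden single in row 7).
(7,6) = 1 (hidden single in row 7).
(3,6) = 7 (sole candidate).
(3,4) = 1 (sole candidate).
(1,8) = 1: in row 1, 1 can only go here (every other open cell in that row sees a 1).

1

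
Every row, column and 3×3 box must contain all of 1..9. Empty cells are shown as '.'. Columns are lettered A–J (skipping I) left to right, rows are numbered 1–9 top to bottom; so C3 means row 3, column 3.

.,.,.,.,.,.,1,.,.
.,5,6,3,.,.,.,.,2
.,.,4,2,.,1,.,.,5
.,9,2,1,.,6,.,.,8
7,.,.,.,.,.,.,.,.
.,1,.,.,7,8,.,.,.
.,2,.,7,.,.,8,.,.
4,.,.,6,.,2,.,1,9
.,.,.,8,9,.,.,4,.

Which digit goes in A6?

6

A1 = 2 (hidden single in row 1).
A2 = 1 (hidden single in row 2).
J5 = 1 (hidden single in row 5).
C9 = 1 (hidden single in row 9).
G9 = 2 (hidden single in row 9).
H6 = 2 (hidden single in row 6).
E5 = 2 (hidden single in row 5).
E7 = 1 (hidden single in row 7).
F7 = 4 (hidden single in row 7).
A3 = 8 (hidden single in column 1).
E3 = 6 (sole candidate).
A7 = 9 (hidden single in column 1).
B5 = 4 (hidden single in column 2).
C5 = 8 (hidden single in row 5).
B8 = 8 (hidden single in row 8).
B9 = 6 (hidden single in column 2).
J9 = 7 (hidden single in row 9).
C8 = 7 (hidden single in row 8).
A6 = 6: in column 1, 6 can only go here (every other open cell in that column sees a 6).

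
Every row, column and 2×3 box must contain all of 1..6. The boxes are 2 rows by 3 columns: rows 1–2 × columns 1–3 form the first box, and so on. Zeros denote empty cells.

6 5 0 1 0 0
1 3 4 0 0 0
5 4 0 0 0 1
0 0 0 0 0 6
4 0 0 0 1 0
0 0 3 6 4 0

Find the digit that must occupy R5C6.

R1C3 = 2: row 1 has {1,5,6}; col 3 has {3,4}; box has {1,3,4,5,6} → only 2 remains.
R1C5 = 3: row 1 has {1,2,5,6}; col 5 has {1,4}; box has {1} → only 3 remains.
R1C6 = 4: row 1 has {1,2,3,5,6}; col 6 has {1,6}; box has {1,3} → only 4 remains.
R3C3 = 6: row 3 has {1,4,5}; col 3 has {2,3,4}; box has {4,5} → only 6 remains.
R3C5 = 2: row 3 has {1,4,5,6}; col 5 has {1,3,4}; box has {1,6} → only 2 remains.
R4C3 = 1: row 4 has {6}; col 3 has {2,3,4,6}; box has {4,5,6} → only 1 remains.
R4C5 = 5: row 4 has {1,6}; col 5 has {1,2,3,4}; box has {1,2,6} → only 5 remains.
R5C3 = 5: row 5 has {1,4}; col 3 has {1,2,3,4,6}; box has {3,4} → only 5 remains.
R6C1 = 2: row 6 has {3,4,6}; col 1 has {1,4,5,6}; box has {3,4,5} → only 2 remains.
R6C2 = 1: row 6 has {2,3,4,6}; col 2 has {3,4,5}; box has {2,3,4,5} → only 1 remains.
R6C6 = 5: row 6 has {1,2,3,4,6}; col 6 has {1,4,6}; box has {1,4,6} → only 5 remains.
R2C5 = 6: row 2 has {1,3,4}; col 5 has {1,2,3,4,5}; box has {1,3,4} → only 6 remains.
R2C6 = 2: row 2 has {1,3,4,6}; col 6 has {1,4,5,6}; box has {1,3,4,6} → only 2 remains.
R3C4 = 3: row 3 has {1,2,4,5,6}; col 4 has {1,6}; box has {1,2,5,6} → only 3 remains.
R4C1 = 3: row 4 has {1,5,6}; col 1 has {1,2,4,5,6}; box has {1,4,5,6} → only 3 remains.
R4C2 = 2: row 4 has {1,3,5,6}; col 2 has {1,3,4,5}; box has {1,3,4,5,6} → only 2 remains.
R4C4 = 4: row 4 has {1,2,3,5,6}; col 4 has {1,3,6}; box has {1,2,3,5,6} → only 4 remains.
R5C2 = 6: row 5 has {1,4,5}; col 2 has {1,2,3,4,5}; box has {1,2,3,4,5} → only 6 remains.
R5C4 = 2: row 5 has {1,4,5,6}; col 4 has {1,3,4,6}; box has {1,4,5,6} → only 2 remains.
R5C6 = 3: row 5 has {1,2,4,5,6}; col 6 has {1,2,4,5,6}; box has {1,2,4,5,6} → only 3 remains.

3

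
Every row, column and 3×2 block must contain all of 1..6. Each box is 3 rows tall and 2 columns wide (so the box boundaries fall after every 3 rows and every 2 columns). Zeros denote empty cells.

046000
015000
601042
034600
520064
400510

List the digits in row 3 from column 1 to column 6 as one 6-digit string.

651342

r2c5 = 3 (sole candidate).
r2c6 = 6 (sole candidate).
r3c2 = 5: row 3 has {1,2,4,6}; col 2 has {1,2,3,4}; box has {1,4,6} → only 5 remains.
r3c4 = 3: row 3 has {1,2,4,5,6}; col 4 has {5,6}; box has {1,5,6} → only 3 remains.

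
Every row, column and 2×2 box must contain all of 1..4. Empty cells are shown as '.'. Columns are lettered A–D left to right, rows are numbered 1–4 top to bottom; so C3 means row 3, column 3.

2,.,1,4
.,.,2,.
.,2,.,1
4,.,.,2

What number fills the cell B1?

B1 = 3: row 1 has {1,2,4}; col 2 has {2}; box has {2} → only 3 remains.

3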